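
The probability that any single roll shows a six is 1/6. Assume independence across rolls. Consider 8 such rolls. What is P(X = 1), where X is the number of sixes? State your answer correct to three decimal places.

0.372

X ~ Binomial(n=8, p=0.166667).
P(X=1) = C(8,1) · p^1 · (1−p)^7
= 8 · 0.16667 · 0.27908 = 0.37211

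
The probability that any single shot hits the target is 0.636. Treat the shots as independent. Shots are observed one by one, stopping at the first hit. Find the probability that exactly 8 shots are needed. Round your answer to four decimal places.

Geometric (trials to first success), p = 0.636.
P(Y = 8) = (1−p)^7 · p = 0.00084666 · 0.636 = 0.000538

0.0005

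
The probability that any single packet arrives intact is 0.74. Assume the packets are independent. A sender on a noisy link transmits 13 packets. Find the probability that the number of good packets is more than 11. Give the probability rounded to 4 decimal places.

0.1111

X ~ Binomial(13, 0.74); P(X ≥ 12) = Σ C(13,k) p^k (1−p)^(13−k) over k:
  k=12: C(13,12)·0.74^12·0.26^1 = 0.091138
  k=13: C(13,13)·0.74^13·0.26^0 = 0.019953
Total = 0.111091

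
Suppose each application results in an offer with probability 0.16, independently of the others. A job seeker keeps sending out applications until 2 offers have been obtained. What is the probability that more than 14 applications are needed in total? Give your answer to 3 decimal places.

0.319

Needing more than 14 applications ⇔ fewer than 2 successes in the first 14. With X ~ Binomial(14, 0.16), P(Y > 14) = P(X ≤ 1).
  k=0: C(14,0)·0.16^0·0.84^14 = 0.08708
  k=1: C(14,1)·0.16^1·0.84^13 = 0.23221
P(X ≤ 1) = 0.31929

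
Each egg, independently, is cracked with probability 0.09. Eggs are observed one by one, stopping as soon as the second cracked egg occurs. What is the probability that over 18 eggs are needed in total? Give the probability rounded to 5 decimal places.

Needing more than 18 eggs ⇔ fewer than 2 successes in the first 18. With X ~ Binomial(18, 0.09), P(Y > 18) = P(X ≤ 1).
  k=0: C(18,0)·0.09^0·0.91^18 = 0.1831239
  k=1: C(18,1)·0.09^1·0.91^17 = 0.3260008
P(X ≤ 1) = 0.5091247

0.50912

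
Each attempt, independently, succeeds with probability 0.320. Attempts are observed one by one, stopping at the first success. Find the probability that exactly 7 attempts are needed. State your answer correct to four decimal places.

Geometric (trials to first success), p = 0.32.
P(Y = 7) = (1−p)^6 · p = 0.098867 · 0.32 = 0.031638

0.0316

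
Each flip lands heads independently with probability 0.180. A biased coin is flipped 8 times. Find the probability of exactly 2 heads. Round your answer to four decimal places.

X ~ Binomial(n=8, p=0.18).
P(X=2) = C(8,2) · p^2 · (1−p)^6
= 28 · 0.0324 · 0.30401 = 0.275795

0.2758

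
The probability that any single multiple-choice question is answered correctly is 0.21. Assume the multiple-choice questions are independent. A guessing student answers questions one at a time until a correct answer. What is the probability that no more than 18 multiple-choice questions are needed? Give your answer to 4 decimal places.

0.9856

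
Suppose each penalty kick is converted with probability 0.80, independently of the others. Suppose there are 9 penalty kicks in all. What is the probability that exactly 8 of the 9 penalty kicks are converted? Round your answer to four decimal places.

X ~ Binomial(n=9, p=0.80).
P(X=8) = C(9,8) · p^8 · (1−p)^1
= 9 · 0.16777 · 0.2 = 0.301990

0.3020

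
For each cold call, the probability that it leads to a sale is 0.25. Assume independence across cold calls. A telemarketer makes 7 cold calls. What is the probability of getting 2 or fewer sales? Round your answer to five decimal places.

0.75641

X ~ Binomial(7, 0.25); P(X ≤ 2) = Σ C(7,k) p^k (1−p)^(7−k) over k:
  k=0: C(7,0)·0.25^0·0.75^7 = 0.1334839
  k=1: C(7,1)·0.25^1·0.75^6 = 0.3114624
  k=2: C(7,2)·0.25^2·0.75^5 = 0.3114624
Total = 0.7564087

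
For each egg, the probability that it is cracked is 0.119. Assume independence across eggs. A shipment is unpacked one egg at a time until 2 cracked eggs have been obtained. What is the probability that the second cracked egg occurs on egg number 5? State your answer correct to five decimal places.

Y = trial on which the second success occurs; negative binomial, r=2, p=0.119.
P(Y=5) = C(4,1) · p^2 · (1−p)^3
= 4 · 0.014161 · 0.6838 = 0.0387330

0.03873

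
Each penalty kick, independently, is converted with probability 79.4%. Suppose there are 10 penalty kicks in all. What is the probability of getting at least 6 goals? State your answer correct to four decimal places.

0.9631

X ~ Binomial(10, 0.794); P(X ≥ 6) = Σ C(10,k) p^k (1−p)^(10−k) over k:
  k=6: C(10,6)·0.794^6·0.206^4 = 0.094757
  k=7: C(10,7)·0.794^7·0.206^3 = 0.208702
  k=8: C(10,8)·0.794^8·0.206^2 = 0.301655
  k=9: C(10,9)·0.794^9·0.206^1 = 0.258376
  k=10: C(10,10)·0.794^10·0.206^0 = 0.099588
Total = 0.963077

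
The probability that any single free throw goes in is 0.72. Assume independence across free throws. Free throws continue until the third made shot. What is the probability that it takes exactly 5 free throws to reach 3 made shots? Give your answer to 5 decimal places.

0.17558

Y = trial on which the third success occurs; negative binomial, r=3, p=0.72.
P(Y=5) = C(4,2) · p^3 · (1−p)^2
= 6 · 0.37325 · 0.0784 = 0.1755759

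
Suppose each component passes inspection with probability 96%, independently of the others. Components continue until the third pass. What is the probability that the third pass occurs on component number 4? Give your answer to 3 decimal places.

Y = trial on which the third success occurs; negative binomial, r=3, p=0.96.
P(Y=4) = C(3,2) · p^3 · (1−p)^1
= 3 · 0.88474 · 0.04 = 0.10617

0.106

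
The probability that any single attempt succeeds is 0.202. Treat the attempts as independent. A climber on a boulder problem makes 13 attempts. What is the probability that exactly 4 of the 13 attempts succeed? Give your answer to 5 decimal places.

0.15622

X ~ Binomial(n=13, p=0.202).
P(X=4) = C(13,4) · p^4 · (1−p)^9
= 715 · 0.001665 · 0.13123 = 0.1562203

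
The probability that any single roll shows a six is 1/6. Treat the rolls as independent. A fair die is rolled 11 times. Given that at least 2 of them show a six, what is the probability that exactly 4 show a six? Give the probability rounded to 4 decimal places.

X ~ Binomial(11, 0.166667). Want P(X=4 | X≥2) = P(X=4) / P(X≥2).
P(X=4) = C(11,4)·0.166667^4·0.833333^7 = 0.071062
P(X≥2) = 1 − 0.134588 − 0.296094 = 0.569318
Ratio = 0.071062 / 0.569318 = 0.124820

0.1248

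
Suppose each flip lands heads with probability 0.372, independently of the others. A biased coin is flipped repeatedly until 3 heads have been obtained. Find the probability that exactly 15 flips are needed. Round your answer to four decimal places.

Y = trial on which the third success occurs; negative binomial, r=3, p=0.372.
P(Y=15) = C(14,2) · p^3 · (1−p)^12
= 91 · 0.051479 · 0.0037628 = 0.017627

0.0176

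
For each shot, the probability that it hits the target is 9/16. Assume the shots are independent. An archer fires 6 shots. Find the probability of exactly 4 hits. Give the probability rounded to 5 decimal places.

0.28743

X ~ Binomial(n=6, p=0.5625).
P(X=4) = C(6,4) · p^4 · (1−p)^2
= 15 · 0.10011 · 0.19141 = 0.2874336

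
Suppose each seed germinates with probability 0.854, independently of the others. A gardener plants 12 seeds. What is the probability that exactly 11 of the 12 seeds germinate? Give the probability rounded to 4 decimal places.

X ~ Binomial(n=12, p=0.854).
P(X=11) = C(12,11) · p^11 · (1−p)^1
= 12 · 0.17621 · 0.146 = 0.308724

0.3087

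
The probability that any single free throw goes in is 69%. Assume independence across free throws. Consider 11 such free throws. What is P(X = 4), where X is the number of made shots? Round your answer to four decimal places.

0.0206

X ~ Binomial(n=11, p=0.69).
P(X=4) = C(11,4) · p^4 · (1−p)^7
= 330 · 0.22667 · 0.00027513 = 0.020580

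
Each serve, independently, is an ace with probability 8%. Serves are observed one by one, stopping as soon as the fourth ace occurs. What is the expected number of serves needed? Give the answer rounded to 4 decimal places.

Y = total serves until the fourth success; negative binomial with r=4, p=0.08.
E[Y] = r / p = 4 / 0.08 = 50.000000

50.0000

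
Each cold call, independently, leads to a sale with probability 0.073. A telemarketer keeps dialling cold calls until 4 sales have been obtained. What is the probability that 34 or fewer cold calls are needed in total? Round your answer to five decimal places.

0.23420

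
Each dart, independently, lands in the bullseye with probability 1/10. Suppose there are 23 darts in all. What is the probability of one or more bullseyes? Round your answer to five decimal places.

P(at least one) = 1 − P(none) = 1 − (1 − 0.10)^23
= 1 − 0.0886294 = 0.9113706

0.91137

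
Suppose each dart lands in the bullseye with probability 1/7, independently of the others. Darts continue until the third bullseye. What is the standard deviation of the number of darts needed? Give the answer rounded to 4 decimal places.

Y = total darts until the third success; negative binomial with r=3, p=0.142857.
SD(Y) = √[r(1−p)/p²] = √(126.000000) = 11.224972

11.2250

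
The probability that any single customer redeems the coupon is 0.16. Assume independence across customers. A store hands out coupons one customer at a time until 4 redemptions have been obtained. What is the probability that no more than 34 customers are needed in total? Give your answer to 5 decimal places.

0.81571

Finishing within 34 customers ⇔ at least 4 successes in the first 34. With X ~ Binomial(34, 0.16), P(Y ≤ 34) = 1 − P(X ≤ 3).
  k=0: C(34,0)·0.16^0·0.84^34 = 0.0026638
  k=1: C(34,1)·0.16^1·0.84^33 = 0.0172510
  k=2: C(34,2)·0.16^2·0.84^32 = 0.0542176
  k=3: C(34,3)·0.16^3·0.84^31 = 0.1101563
1 − 0.1842887 = 0.8157113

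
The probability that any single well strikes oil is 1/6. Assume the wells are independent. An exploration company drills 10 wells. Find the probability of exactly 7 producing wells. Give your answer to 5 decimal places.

0.00025

X ~ Binomial(n=10, p=0.166667).
P(X=7) = C(10,7) · p^7 · (1−p)^3
= 120 · 3.5722e-06 · 0.5787 = 0.0002481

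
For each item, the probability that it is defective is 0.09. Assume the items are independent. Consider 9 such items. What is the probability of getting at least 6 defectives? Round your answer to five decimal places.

X ~ Binomial(9, 0.09); P(X ≥ 6) = Σ C(9,k) p^k (1−p)^(9−k) over k:
  k=6: C(9,6)·0.09^6·0.91^3 = 0.0000336
  k=7: C(9,7)·0.09^7·0.91^2 = 0.0000014
  k=8: C(9,8)·0.09^8·0.91^1 = 0.0000000
  k=9: C(9,9)·0.09^9·0.91^0 = 0.0000000
Total = 0.0000351

0.00004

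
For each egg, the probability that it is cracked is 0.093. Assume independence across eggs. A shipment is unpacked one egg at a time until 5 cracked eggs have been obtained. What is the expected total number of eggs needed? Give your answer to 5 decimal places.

53.76344

Y = total eggs until the fifth success; negative binomial with r=5, p=0.093.
E[Y] = r / p = 5 / 0.093 = 53.7634409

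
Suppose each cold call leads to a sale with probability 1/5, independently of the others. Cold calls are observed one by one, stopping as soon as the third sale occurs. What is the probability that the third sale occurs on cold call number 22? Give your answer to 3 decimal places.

Y = trial on which the third success occurs; negative binomial, r=3, p=0.20.
P(Y=22) = C(21,2) · p^3 · (1−p)^19
= 210 · 0.008 · 0.014412 = 0.02421

0.024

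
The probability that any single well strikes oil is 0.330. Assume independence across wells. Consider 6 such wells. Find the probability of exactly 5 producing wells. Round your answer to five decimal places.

0.01573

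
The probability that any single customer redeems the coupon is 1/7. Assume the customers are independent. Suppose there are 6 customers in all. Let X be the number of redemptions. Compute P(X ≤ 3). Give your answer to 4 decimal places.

0.9951

X ~ Binomial(6, 0.142857); P(X ≤ 3) = Σ C(6,k) p^k (1−p)^(6−k) over k:
  k=0: C(6,0)·0.142857^0·0.857143^6 = 0.396569
  k=1: C(6,1)·0.142857^1·0.857143^5 = 0.396569
  k=2: C(6,2)·0.142857^2·0.857143^4 = 0.165237
  k=3: C(6,3)·0.142857^3·0.857143^3 = 0.036719
Total = 0.995096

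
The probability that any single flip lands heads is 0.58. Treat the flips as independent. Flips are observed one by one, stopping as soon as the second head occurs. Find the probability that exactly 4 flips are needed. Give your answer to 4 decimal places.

Y = trial on which the second success occurs; negative binomial, r=2, p=0.58.
P(Y=4) = C(3,1) · p^2 · (1−p)^2
= 3 · 0.3364 · 0.1764 = 0.178023

0.1780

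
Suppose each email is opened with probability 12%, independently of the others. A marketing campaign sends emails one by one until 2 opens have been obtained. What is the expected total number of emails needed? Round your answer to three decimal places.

Y = total emails until the second success; negative binomial with r=2, p=0.12.
E[Y] = r / p = 2 / 0.12 = 16.66667

16.667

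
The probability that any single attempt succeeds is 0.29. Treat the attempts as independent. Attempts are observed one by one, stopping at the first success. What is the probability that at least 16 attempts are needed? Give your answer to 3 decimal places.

0.006

Y = number of attempts to the first success; geometric, p = 0.29.
P(Y > 15) = P(first 15 all fail) = (1−p)^15 = 0.00587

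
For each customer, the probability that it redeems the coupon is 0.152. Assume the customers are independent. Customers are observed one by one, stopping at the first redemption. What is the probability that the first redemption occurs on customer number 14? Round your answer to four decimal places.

Geometric (trials to first success), p = 0.152.
P(Y = 14) = (1−p)^13 · p = 0.11726 · 0.152 = 0.017823

0.0178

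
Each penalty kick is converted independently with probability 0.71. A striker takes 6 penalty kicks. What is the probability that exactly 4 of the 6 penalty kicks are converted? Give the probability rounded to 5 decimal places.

X ~ Binomial(n=6, p=0.71).
P(X=4) = C(6,4) · p^4 · (1−p)^2
= 15 · 0.25412 · 0.0841 = 0.3205684

0.32057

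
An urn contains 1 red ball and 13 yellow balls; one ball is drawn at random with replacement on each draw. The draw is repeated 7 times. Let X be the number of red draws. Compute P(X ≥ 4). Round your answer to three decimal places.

0.001

X ~ Binomial(7, 0.071429); P(X ≥ 4) = Σ C(7,k) p^k (1−p)^(7−k) over k:
  k=4: C(7,4)·0.071429^4·0.928571^3 = 0.00073
  k=5: C(7,5)·0.071429^5·0.928571^2 = 0.00003
  k=6: C(7,6)·0.071429^6·0.928571^1 = 0.00000
  k=7: C(7,7)·0.071429^7·0.928571^0 = 0.00000
Total = 0.00076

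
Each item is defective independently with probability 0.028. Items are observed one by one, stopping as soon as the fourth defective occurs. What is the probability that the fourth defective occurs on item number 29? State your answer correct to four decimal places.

0.0010

Y = trial on which the fourth success occurs; negative binomial, r=4, p=0.028.
P(Y=29) = C(28,3) · p^4 · (1−p)^25
= 3276 · 6.1466e-07 · 0.49165 = 0.000990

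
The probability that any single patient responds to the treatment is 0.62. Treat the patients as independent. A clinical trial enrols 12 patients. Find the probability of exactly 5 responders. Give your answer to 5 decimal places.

X ~ Binomial(n=12, p=0.62).
P(X=5) = C(12,5) · p^5 · (1−p)^7
= 792 · 0.091613 · 0.0011442 = 0.0830173

0.08302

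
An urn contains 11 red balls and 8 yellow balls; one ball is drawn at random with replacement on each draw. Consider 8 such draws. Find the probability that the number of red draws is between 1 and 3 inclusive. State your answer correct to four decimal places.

0.2070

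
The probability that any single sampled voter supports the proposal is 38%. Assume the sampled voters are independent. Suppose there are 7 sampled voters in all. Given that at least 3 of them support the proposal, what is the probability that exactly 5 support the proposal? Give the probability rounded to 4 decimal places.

X ~ Binomial(7, 0.38). Want P(X=5 | X≥3) = P(X=5) / P(X≥3).
P(X=5) = C(7,5)·0.38^5·0.62^2 = 0.063962
P(X≥3) = 1 − 0.035216 − 0.151089 − 0.277808 = 0.535887
Ratio = 0.063962 / 0.535887 = 0.119357

0.1194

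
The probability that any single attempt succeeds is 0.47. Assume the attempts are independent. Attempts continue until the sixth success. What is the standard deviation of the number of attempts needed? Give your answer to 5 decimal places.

Y = total attempts until the sixth success; negative binomial with r=6, p=0.47.
SD(Y) = √[r(1−p)/p²] = √(14.3956541) = 3.7941605

3.79416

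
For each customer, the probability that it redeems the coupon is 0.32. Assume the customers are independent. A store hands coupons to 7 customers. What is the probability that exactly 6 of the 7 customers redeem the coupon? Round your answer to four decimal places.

0.0051

X ~ Binomial(n=7, p=0.32).
P(X=6) = C(7,6) · p^6 · (1−p)^1
= 7 · 0.0010737 · 0.68 = 0.005111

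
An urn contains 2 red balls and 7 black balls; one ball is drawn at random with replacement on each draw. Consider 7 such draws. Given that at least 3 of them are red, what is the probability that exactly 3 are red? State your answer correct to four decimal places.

0.7465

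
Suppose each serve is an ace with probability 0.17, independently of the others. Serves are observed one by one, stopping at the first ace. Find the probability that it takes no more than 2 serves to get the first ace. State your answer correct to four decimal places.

Y = number of serves to the first success; geometric, p = 0.17.
P(Y ≤ 2) = 1 − (1−p)^2 = 1 − 0.688900 = 0.311100

0.3111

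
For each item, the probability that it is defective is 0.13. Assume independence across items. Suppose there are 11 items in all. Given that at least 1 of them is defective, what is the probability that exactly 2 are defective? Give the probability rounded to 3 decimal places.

X ~ Binomial(11, 0.13). Want P(X=2 | X≥1) = P(X=2) / P(X≥1).
P(X=2) = C(11,2)·0.13^2·0.87^9 = 0.26541
P(X≥1) = 1 − 0.21613 = 0.78387
Ratio = 0.26541 / 0.78387 = 0.33859

0.339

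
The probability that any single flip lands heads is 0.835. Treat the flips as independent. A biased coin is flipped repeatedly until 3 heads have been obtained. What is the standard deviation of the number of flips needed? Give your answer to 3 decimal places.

Y = total flips until the third success; negative binomial with r=3, p=0.835.
SD(Y) = √[r(1−p)/p²] = √(0.70996) = 0.84259

0.843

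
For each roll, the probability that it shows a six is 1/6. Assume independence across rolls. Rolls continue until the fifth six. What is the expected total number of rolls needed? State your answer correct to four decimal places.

Y = total rolls until the fifth success; negative binomial with r=5, p=0.166667.
E[Y] = r / p = 5 / 0.166667 = 30.000000

30.0000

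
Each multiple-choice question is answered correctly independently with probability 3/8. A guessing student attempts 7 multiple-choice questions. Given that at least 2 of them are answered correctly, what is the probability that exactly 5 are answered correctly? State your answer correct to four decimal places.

X ~ Binomial(7, 0.375). Want P(X=5 | X≥2) = P(X=5) / P(X≥2).
P(X=5) = C(7,5)·0.375^5·0.625^2 = 0.060833
P(X≥2) = 1 − 0.037253 − 0.156462 = 0.806285
Ratio = 0.060833 / 0.806285 = 0.075448

0.0754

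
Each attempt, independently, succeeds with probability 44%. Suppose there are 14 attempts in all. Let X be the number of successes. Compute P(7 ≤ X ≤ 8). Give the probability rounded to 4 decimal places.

X ~ Binomial(14, 0.44); P(7 ≤ X ≤ 8) = Σ C(14,k) p^k (1−p)^(14−k) over k:
  k=7: C(14,7)·0.44^7·0.56^7 = 0.189248
  k=8: C(14,8)·0.44^8·0.56^6 = 0.130108
Total = 0.319357

0.3194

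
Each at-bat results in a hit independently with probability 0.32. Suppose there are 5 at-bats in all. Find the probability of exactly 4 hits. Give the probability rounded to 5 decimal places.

0.03565

X ~ Binomial(n=5, p=0.32).
P(X=4) = C(5,4) · p^4 · (1−p)^1
= 5 · 0.010486 · 0.68 = 0.0356516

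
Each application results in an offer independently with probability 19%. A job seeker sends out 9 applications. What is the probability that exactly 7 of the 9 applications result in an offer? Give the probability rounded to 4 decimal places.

X ~ Binomial(n=9, p=0.19).
P(X=7) = C(9,7) · p^7 · (1−p)^2
= 36 · 8.9387e-06 · 0.6561 = 0.000211

0.0002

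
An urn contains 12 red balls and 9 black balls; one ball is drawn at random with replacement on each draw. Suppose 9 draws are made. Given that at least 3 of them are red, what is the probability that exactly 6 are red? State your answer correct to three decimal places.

0.239

X ~ Binomial(9, 0.571429). Want P(X=6 | X≥3) = P(X=6) / P(X≥3).
P(X=6) = C(9,6)·0.571429^6·0.428571^3 = 0.23021
P(X≥3) = 1 − 0.00049 − 0.00585 − 0.03122 = 0.96244
Ratio = 0.23021 / 0.96244 = 0.23919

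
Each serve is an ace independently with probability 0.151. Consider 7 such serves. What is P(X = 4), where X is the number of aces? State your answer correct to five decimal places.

0.01114

X ~ Binomial(n=7, p=0.151).
P(X=4) = C(7,4) · p^4 · (1−p)^3
= 35 · 0.00051989 · 0.61196 = 0.0111352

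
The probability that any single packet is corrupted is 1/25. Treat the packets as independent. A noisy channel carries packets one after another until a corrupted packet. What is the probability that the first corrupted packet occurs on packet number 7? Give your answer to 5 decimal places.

0.03131

Geometric (trials to first success), p = 0.04.
P(Y = 7) = (1−p)^6 · p = 0.78276 · 0.04 = 0.0313103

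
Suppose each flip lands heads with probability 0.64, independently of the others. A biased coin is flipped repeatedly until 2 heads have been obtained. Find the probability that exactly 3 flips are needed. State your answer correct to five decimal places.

0.29491

Y = trial on which the second success occurs; negative binomial, r=2, p=0.64.
P(Y=3) = C(2,1) · p^2 · (1−p)^1
= 2 · 0.4096 · 0.36 = 0.2949120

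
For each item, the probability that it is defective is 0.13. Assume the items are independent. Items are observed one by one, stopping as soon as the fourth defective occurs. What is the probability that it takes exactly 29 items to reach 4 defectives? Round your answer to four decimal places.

0.0288

Y = trial on which the fourth success occurs; negative binomial, r=4, p=0.13.
P(Y=29) = C(28,3) · p^4 · (1−p)^25
= 3276 · 0.00028561 · 0.03076 = 0.028781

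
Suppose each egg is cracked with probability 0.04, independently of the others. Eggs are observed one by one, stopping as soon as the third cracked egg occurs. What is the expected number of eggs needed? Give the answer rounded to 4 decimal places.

75.0000

Y = total eggs until the third success; negative binomial with r=3, p=0.04.
E[Y] = r / p = 3 / 0.04 = 75.000000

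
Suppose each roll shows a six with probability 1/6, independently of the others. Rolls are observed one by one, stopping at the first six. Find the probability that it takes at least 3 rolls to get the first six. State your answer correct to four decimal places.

Y = number of rolls to the first success; geometric, p = 0.166667.
P(Y > 2) = P(first 2 all fail) = (1−p)^2 = 0.694444

0.6944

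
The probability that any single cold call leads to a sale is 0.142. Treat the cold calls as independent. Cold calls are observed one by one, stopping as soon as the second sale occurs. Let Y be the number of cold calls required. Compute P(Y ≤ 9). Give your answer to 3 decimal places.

Finishing within 9 cold calls ⇔ at least 2 successes in the first 9. With X ~ Binomial(9, 0.142), P(Y ≤ 9) = 1 − P(X ≤ 1).
  k=0: C(9,0)·0.142^0·0.858^9 = 0.25199
  k=1: C(9,1)·0.142^1·0.858^8 = 0.37534
1 − 0.62734 = 0.37266

0.373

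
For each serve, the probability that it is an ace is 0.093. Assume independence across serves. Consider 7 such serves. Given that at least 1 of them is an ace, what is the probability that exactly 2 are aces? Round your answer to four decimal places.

0.2252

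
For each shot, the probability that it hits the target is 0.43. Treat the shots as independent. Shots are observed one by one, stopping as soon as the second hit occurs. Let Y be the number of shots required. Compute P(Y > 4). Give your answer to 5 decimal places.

Needing more than 4 shots ⇔ fewer than 2 successes in the first 4. With X ~ Binomial(4, 0.43), P(Y > 4) = P(X ≤ 1).
  k=0: C(4,0)·0.43^0·0.57^4 = 0.1055600
  k=1: C(4,1)·0.43^1·0.57^3 = 0.3185320
P(X ≤ 1) = 0.4240920

0.42409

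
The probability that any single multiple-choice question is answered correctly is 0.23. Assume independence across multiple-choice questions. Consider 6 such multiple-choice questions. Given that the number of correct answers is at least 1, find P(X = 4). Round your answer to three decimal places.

X ~ Binomial(6, 0.23). Want P(X=4 | X≥1) = P(X=4) / P(X≥1).
P(X=4) = C(6,4)·0.23^4·0.77^2 = 0.02489
P(X≥1) = 1 − 0.20842 = 0.79158
Ratio = 0.02489 / 0.79158 = 0.03144

0.031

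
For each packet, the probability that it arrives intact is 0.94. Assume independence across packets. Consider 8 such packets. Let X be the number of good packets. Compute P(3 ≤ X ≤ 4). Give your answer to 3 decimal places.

X ~ Binomial(8, 0.94); P(3 ≤ X ≤ 4) = Σ C(8,k) p^k (1−p)^(8−k) over k:
  k=3: C(8,3)·0.94^3·0.06^5 = 0.00004
  k=4: C(8,4)·0.94^4·0.06^4 = 0.00071
Total = 0.00074

0.001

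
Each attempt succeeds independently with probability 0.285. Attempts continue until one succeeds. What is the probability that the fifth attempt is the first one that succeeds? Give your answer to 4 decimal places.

0.0745

Geometric (trials to first success), p = 0.285.
P(Y = 5) = (1−p)^4 · p = 0.26135 · 0.285 = 0.074485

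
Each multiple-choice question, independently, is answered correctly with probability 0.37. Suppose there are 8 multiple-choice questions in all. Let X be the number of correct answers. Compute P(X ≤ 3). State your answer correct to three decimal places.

0.663

X ~ Binomial(8, 0.37); P(X ≤ 3) = Σ C(8,k) p^k (1−p)^(8−k) over k:
  k=0: C(8,0)·0.37^0·0.63^8 = 0.02482
  k=1: C(8,1)·0.37^1·0.63^7 = 0.11659
  k=2: C(8,2)·0.37^2·0.63^6 = 0.23967
  k=3: C(8,3)·0.37^3·0.63^5 = 0.28151
Total = 0.66259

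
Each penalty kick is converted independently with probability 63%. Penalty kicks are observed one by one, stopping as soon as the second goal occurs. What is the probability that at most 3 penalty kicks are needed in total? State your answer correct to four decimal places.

Finishing within 3 penalty kicks ⇔ at least 2 successes in the first 3. With X ~ Binomial(3, 0.63), P(Y ≤ 3) = 1 − P(X ≤ 1).
  k=0: C(3,0)·0.63^0·0.37^3 = 0.050653
  k=1: C(3,1)·0.63^1·0.37^2 = 0.258741
1 − 0.309394 = 0.690606

0.6906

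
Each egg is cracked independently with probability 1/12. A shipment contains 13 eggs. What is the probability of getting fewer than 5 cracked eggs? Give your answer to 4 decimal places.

0.9971

X ~ Binomial(13, 0.083333); P(X ≤ 4) = Σ C(13,k) p^k (1−p)^(13−k) over k:
  k=0: C(13,0)·0.083333^0·0.916667^13 = 0.322663
  k=1: C(13,1)·0.083333^1·0.916667^12 = 0.381329
  k=2: C(13,2)·0.083333^2·0.916667^11 = 0.207997
  k=3: C(13,3)·0.083333^3·0.916667^10 = 0.069332
  k=4: C(13,4)·0.083333^4·0.916667^9 = 0.015757
Total = 0.997079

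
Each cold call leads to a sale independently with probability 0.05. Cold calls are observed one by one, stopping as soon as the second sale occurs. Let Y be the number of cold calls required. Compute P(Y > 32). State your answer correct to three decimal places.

Needing more than 32 cold calls ⇔ fewer than 2 successes in the first 32. With X ~ Binomial(32, 0.05), P(Y > 32) = P(X ≤ 1).
  k=0: C(32,0)·0.05^0·0.95^32 = 0.19371
  k=1: C(32,1)·0.05^1·0.95^31 = 0.32625
P(X ≤ 1) = 0.51996

0.520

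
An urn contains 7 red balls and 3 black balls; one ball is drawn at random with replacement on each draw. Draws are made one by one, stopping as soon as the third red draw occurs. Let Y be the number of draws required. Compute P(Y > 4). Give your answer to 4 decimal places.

Needing more than 4 draws ⇔ fewer than 3 successes in the first 4. With X ~ Binomial(4, 0.70), P(Y > 4) = P(X ≤ 2).
  k=0: C(4,0)·0.70^0·0.30^4 = 0.008100
  k=1: C(4,1)·0.70^1·0.30^3 = 0.075600
  k=2: C(4,2)·0.70^2·0.30^2 = 0.264600
P(X ≤ 2) = 0.348300

0.3483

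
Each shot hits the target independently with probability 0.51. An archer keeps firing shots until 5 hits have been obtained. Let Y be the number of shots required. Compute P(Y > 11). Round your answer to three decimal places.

Needing more than 11 shots ⇔ fewer than 5 successes in the first 11. With X ~ Binomial(11, 0.51), P(Y > 11) = P(X ≤ 4).
  k=0: C(11,0)·0.51^0·0.49^11 = 0.00039
  k=1: C(11,1)·0.51^1·0.49^10 = 0.00448
  k=2: C(11,2)·0.51^2·0.49^9 = 0.02330
  k=3: C(11,3)·0.51^3·0.49^8 = 0.07274
  k=4: C(11,4)·0.51^4·0.49^7 = 0.15141
P(X ≤ 4) = 0.25232

0.252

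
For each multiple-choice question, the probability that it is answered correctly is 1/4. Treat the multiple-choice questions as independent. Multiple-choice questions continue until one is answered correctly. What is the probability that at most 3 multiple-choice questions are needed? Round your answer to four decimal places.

Y = number of multiple-choice questions to the first success; geometric, p = 0.25.
P(Y ≤ 3) = 1 − (1−p)^3 = 1 − 0.421875 = 0.578125

0.5781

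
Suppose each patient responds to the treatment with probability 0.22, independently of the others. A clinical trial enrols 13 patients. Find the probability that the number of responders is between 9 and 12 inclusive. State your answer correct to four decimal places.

X ~ Binomial(13, 0.22); P(9 ≤ X ≤ 12) = Σ C(13,k) p^k (1−p)^(13−k) over k:
  k=9: C(13,9)·0.22^9·0.78^4 = 0.000320
  k=10: C(13,10)·0.22^10·0.78^3 = 0.000036
  k=11: C(13,11)·0.22^11·0.78^2 = 0.000003
  k=12: C(13,12)·0.22^12·0.78^1 = 0.000000
Total = 0.000358

0.0004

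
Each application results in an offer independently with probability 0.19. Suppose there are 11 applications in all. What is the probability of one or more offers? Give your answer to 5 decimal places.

P(at least one) = 1 − P(none) = 1 − (1 − 0.19)^11
= 1 − 0.0984771 = 0.9015229

0.90152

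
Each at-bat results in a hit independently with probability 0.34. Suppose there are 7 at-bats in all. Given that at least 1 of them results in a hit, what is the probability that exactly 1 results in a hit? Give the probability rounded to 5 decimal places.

0.20807

X ~ Binomial(7, 0.34). Want P(X=1 | X≥1) = P(X=1) / P(X≥1).
P(X=1) = C(7,1)·0.34^1·0.66^6 = 0.1967164
P(X≥1) = 1 − 0.0545516 = 0.9454484
Ratio = 0.1967164 / 0.9454484 = 0.2080668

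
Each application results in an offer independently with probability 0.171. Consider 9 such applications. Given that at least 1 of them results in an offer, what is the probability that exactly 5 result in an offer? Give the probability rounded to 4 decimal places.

X ~ Binomial(9, 0.171). Want P(X=5 | X≥1) = P(X=5) / P(X≥1).
P(X=5) = C(9,5)·0.171^5·0.829^4 = 0.008701
P(X≥1) = 1 − 0.184923 = 0.815077
Ratio = 0.008701 / 0.815077 = 0.010675

0.0107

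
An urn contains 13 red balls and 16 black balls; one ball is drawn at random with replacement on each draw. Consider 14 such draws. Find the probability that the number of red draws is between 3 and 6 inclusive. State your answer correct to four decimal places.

X ~ Binomial(14, 0.448276); P(3 ≤ X ≤ 6) = Σ C(14,k) p^k (1−p)^(14−k) over k:
  k=3: C(14,3)·0.448276^3·0.551724^11 = 0.047280
  k=4: C(14,4)·0.448276^4·0.551724^10 = 0.105642
  k=5: C(14,5)·0.448276^5·0.551724^9 = 0.171668
  k=6: C(14,6)·0.448276^6·0.551724^8 = 0.209220
Total = 0.533810

0.5338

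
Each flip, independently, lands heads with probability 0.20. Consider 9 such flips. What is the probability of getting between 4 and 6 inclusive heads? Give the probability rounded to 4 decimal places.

X ~ Binomial(9, 0.20); P(4 ≤ X ≤ 6) = Σ C(9,k) p^k (1−p)^(9−k) over k:
  k=4: C(9,4)·0.20^4·0.80^5 = 0.066060
  k=5: C(9,5)·0.20^5·0.80^4 = 0.016515
  k=6: C(9,6)·0.20^6·0.80^3 = 0.002753
Total = 0.085328

0.0853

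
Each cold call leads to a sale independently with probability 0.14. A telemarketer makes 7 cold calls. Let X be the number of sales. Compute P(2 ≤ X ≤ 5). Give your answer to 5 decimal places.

0.25555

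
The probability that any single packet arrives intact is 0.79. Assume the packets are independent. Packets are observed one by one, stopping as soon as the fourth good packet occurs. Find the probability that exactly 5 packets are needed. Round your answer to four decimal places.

0.3272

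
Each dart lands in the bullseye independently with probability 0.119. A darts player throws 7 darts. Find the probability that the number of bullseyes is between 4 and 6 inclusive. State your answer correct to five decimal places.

0.00521

X ~ Binomial(7, 0.119); P(4 ≤ X ≤ 6) = Σ C(7,k) p^k (1−p)^(7−k) over k:
  k=4: C(7,4)·0.119^4·0.881^3 = 0.0047994
  k=5: C(7,5)·0.119^5·0.881^2 = 0.0003890
  k=6: C(7,6)·0.119^6·0.881^1 = 0.0000175
Total = 0.0052058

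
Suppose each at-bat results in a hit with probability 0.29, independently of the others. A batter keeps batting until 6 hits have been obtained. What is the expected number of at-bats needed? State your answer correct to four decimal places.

Y = total at-bats until the sixth success; negative binomial with r=6, p=0.29.
E[Y] = r / p = 6 / 0.29 = 20.689655

20.6897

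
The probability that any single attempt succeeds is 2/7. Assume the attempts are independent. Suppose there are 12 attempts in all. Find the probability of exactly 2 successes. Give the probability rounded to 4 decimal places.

0.1863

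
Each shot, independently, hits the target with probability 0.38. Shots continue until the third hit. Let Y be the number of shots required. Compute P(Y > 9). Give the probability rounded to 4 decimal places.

Needing more than 9 shots ⇔ fewer than 3 successes in the first 9. With X ~ Binomial(9, 0.38), P(Y > 9) = P(X ≤ 2).
  k=0: C(9,0)·0.38^0·0.62^9 = 0.013537
  k=1: C(9,1)·0.38^1·0.62^8 = 0.074672
  k=2: C(9,2)·0.38^2·0.62^7 = 0.183068
P(X ≤ 2) = 0.271277

0.2713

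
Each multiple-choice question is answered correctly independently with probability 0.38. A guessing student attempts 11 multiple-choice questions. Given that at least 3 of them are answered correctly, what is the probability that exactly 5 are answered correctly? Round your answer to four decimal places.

0.2440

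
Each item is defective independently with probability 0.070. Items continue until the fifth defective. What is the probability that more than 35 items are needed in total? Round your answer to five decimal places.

Needing more than 35 items ⇔ fewer than 5 successes in the first 35. With X ~ Binomial(35, 0.07), P(Y > 35) = P(X ≤ 4).
  k=0: C(35,0)·0.07^0·0.93^35 = 0.0788684
  k=1: C(35,1)·0.07^1·0.93^34 = 0.2077717
  k=2: C(35,2)·0.07^2·0.93^33 = 0.2658584
  k=3: C(35,3)·0.07^3·0.93^32 = 0.2201193
  k=4: C(35,4)·0.07^4·0.93^31 = 0.1325450
P(X ≤ 4) = 0.9051627

0.90516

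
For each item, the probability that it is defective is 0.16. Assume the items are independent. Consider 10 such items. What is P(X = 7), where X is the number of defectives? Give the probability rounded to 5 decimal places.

X ~ Binomial(n=10, p=0.16).
P(X=7) = C(10,7) · p^7 · (1−p)^3
= 120 · 2.6844e-06 · 0.5927 = 0.0001909

0.00019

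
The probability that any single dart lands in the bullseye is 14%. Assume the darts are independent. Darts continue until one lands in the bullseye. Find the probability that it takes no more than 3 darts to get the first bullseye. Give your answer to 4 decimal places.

0.3639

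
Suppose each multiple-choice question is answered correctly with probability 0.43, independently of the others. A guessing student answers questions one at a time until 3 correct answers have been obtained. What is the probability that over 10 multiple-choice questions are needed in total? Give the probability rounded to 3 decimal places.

Needing more than 10 multiple-choice questions ⇔ fewer than 3 successes in the first 10. With X ~ Binomial(10, 0.43), P(Y > 10) = P(X ≤ 2).
  k=0: C(10,0)·0.43^0·0.57^10 = 0.00362
  k=1: C(10,1)·0.43^1·0.57^9 = 0.02731
  k=2: C(10,2)·0.43^2·0.57^8 = 0.09271
P(X ≤ 2) = 0.12365

0.124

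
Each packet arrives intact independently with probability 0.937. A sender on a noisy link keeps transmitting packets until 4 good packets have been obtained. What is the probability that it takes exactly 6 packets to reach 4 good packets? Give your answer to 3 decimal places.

Y = trial on which the fourth success occurs; negative binomial, r=4, p=0.937.
P(Y=6) = C(5,3) · p^4 · (1−p)^2
= 10 · 0.77083 · 0.003969 = 0.03059

0.031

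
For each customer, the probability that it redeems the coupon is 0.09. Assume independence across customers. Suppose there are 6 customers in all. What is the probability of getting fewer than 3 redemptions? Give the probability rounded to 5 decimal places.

0.98817

X ~ Binomial(6, 0.09); P(X ≤ 2) = Σ C(6,k) p^k (1−p)^(6−k) over k:
  k=0: C(6,0)·0.09^0·0.91^6 = 0.5678693
  k=1: C(6,1)·0.09^1·0.91^5 = 0.3369774
  k=2: C(6,2)·0.09^2·0.91^4 = 0.0833186
Total = 0.9881652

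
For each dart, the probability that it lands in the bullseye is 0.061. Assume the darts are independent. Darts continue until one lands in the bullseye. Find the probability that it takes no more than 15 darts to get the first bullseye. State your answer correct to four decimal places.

0.6110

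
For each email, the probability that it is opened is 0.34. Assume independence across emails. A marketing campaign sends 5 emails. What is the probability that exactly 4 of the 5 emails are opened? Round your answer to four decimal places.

X ~ Binomial(n=5, p=0.34).
P(X=4) = C(5,4) · p^4 · (1−p)^1
= 5 · 0.013363 · 0.66 = 0.044099

0.0441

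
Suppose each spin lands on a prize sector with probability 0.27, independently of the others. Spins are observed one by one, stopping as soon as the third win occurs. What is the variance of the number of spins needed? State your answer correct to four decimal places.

30.0412

Y = total spins until the third success; negative binomial with r=3, p=0.27.
Var(Y) = r(1−p)/p² = 3·0.73 / 0.27² = 30.041152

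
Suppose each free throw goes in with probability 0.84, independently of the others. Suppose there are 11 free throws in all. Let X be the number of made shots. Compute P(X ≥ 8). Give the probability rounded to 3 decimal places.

X ~ Binomial(11, 0.84); P(X ≥ 8) = Σ C(11,k) p^k (1−p)^(11−k) over k:
  k=8: C(11,8)·0.84^8·0.16^3 = 0.16752
  k=9: C(11,9)·0.84^9·0.16^2 = 0.29317
  k=10: C(11,10)·0.84^10·0.16^1 = 0.30783
  k=11: C(11,11)·0.84^11·0.16^0 = 0.14692
Total = 0.91544

0.915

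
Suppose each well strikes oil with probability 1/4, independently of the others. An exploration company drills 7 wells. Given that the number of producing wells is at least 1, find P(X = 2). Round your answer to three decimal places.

X ~ Binomial(7, 0.25). Want P(X=2 | X≥1) = P(X=2) / P(X≥1).
P(X=2) = C(7,2)·0.25^2·0.75^5 = 0.31146
P(X≥1) = 1 − 0.13348 = 0.86652
Ratio = 0.31146 / 0.86652 = 0.35944

0.359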